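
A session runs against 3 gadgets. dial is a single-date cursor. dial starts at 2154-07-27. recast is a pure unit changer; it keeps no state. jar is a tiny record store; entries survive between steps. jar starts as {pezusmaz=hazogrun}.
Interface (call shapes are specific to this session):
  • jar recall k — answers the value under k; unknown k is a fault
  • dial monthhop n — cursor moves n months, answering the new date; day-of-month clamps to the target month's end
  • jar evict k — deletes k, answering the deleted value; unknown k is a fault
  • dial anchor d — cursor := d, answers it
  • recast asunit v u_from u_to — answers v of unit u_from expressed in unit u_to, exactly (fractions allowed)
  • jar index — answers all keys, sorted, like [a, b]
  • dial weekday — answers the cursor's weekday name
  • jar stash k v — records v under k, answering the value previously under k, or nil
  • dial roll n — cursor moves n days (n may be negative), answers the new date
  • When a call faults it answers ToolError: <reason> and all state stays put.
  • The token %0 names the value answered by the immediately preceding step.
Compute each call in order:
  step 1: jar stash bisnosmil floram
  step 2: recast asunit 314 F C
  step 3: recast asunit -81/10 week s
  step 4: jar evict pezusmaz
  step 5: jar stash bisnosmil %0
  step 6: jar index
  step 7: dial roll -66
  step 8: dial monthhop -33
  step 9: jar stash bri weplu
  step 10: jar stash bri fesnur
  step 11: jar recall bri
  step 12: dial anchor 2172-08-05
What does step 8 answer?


-> jar stash(k='bisnosmil', v='floram')
<- nil
-> recast asunit(v='314', u_from='F', u_to='C')
<- 470/3
-> recast asunit(v='-81/10', u_from='week', u_to='s')
<- -4898880
-> jar evict(k='pezusmaz')
<- hazogrun
-> jar stash(k='bisnosmil', v='%0')
<- floram
-> jar index()
<- [bisnosmil]
-> dial roll(n='-66')
<- 2154-05-22
-> dial monthhop(n='-33')
<- 2151-08-22
-> jar stash(k='bri', v='weplu')
<- nil
-> jar stash(k='bri', v='fesnur')
<- weplu
-> jar recall(k='bri')
<- fesnur
-> dial anchor(d='2172-08-05')
<- 2172-08-05

Answer: 2151-08-22


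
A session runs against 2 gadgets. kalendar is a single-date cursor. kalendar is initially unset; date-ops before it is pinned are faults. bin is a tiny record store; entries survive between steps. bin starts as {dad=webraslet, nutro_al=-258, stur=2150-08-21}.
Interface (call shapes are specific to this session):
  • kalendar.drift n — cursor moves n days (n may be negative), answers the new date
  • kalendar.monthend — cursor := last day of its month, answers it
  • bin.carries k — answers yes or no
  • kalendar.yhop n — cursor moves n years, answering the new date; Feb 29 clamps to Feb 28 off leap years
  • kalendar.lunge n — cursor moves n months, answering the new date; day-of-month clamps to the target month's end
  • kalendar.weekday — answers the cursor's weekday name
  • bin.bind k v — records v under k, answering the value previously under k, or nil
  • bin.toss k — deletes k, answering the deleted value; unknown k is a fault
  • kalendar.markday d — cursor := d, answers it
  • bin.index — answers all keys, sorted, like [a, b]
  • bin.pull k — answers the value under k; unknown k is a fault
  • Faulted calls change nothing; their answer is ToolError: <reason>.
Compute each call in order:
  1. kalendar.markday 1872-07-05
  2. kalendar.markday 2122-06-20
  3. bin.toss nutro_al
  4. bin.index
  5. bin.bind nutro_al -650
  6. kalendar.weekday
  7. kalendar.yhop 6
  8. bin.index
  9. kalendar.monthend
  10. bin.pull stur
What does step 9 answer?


Answer: 2128-06-30

Derivation:
>>> kalendar.markday d='1872-07-05'
[out] 1872-07-05
>>> kalendar.markday d='2122-06-20'
[out] 2122-06-20
>>> bin.toss k='nutro_al'
[out] -258
>>> bin.index
[out] [dad, stur]
>>> bin.bind k='nutro_al' v='-650'
[out] nil
>>> kalendar.weekday
[out] Saturday
>>> kalendar.yhop n='6'
[out] 2128-06-20
>>> bin.index
[out] [dad, nutro_al, stur]
>>> kalendar.monthend
[out] 2128-06-30
>>> bin.pull k='stur'
[out] 2150-08-21


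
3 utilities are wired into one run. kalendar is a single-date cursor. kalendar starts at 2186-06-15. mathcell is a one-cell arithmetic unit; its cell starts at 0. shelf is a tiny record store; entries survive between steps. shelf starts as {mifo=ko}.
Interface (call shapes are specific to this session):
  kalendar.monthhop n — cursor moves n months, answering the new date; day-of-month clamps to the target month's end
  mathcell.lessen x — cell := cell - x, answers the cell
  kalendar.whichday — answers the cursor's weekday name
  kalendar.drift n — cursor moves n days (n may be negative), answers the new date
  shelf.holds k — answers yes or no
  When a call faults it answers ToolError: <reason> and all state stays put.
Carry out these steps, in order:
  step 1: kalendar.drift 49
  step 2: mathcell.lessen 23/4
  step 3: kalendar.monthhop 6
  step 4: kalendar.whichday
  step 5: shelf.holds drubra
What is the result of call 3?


Do: kalendar.drift[n: 49]
See: 2186-08-03
Do: mathcell.lessen[x: 23/4]
See: -23/4
Do: kalendar.monthhop[n: 6]
See: 2187-02-03
Do: kalendar.whichday[]
See: Saturday
Do: shelf.holds[k: drubra]
See: no

Answer: 2187-02-03


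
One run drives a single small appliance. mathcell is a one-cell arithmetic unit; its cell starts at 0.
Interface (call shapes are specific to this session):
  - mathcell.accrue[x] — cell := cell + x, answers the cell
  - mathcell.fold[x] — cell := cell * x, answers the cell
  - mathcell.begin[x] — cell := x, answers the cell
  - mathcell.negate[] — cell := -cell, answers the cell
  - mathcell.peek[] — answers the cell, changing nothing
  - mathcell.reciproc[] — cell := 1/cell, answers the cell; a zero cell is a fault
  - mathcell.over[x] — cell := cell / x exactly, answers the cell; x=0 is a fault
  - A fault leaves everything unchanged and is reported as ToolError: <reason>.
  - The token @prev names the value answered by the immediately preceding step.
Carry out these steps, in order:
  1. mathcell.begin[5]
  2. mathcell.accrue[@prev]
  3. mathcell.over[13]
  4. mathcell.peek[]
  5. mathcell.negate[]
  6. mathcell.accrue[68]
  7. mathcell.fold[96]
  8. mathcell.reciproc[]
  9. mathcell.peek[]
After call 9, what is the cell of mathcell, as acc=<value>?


>>> begin 5
  5
>>> accrue @prev
  10
>>> over 13
  10/13
>>> peek
  10/13
>>> negate
  -10/13
>>> accrue 68
  874/13
>>> fold 96
  83904/13
>>> reciproc
  13/83904
>>> peek
  13/83904

Answer: acc=13/83904


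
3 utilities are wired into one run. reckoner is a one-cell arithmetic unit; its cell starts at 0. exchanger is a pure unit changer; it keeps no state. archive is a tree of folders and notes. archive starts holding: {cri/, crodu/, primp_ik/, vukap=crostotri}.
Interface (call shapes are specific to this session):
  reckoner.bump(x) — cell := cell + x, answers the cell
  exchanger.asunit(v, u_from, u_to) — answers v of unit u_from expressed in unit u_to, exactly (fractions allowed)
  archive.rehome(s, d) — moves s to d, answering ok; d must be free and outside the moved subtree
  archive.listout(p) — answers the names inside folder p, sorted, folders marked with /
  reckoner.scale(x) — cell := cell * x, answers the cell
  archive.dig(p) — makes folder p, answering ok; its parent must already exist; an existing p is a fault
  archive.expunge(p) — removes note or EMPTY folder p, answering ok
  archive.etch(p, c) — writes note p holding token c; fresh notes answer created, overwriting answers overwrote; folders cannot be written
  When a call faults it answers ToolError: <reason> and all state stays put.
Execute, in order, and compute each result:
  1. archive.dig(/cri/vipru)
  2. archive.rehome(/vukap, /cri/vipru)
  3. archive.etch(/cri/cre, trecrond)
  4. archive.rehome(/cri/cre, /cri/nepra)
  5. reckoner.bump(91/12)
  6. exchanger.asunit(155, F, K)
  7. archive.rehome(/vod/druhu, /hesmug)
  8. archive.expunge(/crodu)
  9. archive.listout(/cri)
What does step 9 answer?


I use dig passing p→/cri/vipru, and see ok.
I invoke rehome passing s→/vukap, d→/cri/vipru, — result: ToolError: exists.
Using etch passing p→/cri/cre, c→trecrond: created.
Then rehome passing s→/cri/cre, d→/cri/nepra, yielding ok.
I try bump passing x→91/12, and see 91/12.
Invoking asunit passing v→155, u_from→F, u_to→K, and get 20489/60.
Using rehome passing s→/vod/druhu, d→/hesmug, which returns ToolError: not found.
Next I call expunge passing p→/crodu: ok.
I use listout passing p→/cri, giving [nepra, vipru/].

Answer: [nepra, vipru/]


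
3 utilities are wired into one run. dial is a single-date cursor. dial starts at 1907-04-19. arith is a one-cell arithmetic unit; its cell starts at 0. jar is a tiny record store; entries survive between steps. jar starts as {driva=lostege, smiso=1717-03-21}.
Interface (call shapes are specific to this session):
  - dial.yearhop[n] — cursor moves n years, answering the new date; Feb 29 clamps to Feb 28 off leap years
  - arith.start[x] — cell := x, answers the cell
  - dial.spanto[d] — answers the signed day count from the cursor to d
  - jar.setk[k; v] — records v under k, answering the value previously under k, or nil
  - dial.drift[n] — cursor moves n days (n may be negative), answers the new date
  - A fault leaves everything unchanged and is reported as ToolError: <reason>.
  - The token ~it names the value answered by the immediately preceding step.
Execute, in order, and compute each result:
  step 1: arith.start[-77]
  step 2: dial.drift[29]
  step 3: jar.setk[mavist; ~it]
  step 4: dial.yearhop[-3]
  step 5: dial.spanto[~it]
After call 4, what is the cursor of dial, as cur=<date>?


-- arith.start(x='-77') -> -77
-- dial.drift(n='29') -> 1907-05-18
-- jar.setk(k='mavist', v='~it') -> nil
-- dial.yearhop(n='-3') -> 1904-05-18
-- dial.spanto(d='~it') -> 0

Answer: cur=1904-05-18


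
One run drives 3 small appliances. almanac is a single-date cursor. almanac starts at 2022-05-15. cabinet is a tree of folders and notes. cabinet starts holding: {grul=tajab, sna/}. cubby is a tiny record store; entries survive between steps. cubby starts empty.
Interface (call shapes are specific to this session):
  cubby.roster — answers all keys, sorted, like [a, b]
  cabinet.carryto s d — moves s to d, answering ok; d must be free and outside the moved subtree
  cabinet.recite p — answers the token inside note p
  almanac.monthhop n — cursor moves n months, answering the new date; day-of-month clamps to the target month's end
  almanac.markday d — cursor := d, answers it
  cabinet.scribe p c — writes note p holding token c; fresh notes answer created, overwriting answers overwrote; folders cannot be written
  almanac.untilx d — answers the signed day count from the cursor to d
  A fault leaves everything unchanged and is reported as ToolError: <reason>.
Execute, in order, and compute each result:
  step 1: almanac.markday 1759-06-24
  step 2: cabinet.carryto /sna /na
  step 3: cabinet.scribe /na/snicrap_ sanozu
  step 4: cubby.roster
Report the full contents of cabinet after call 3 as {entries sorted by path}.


·→ markday(1759-06-24)
·← 1759-06-24
·→ carryto(/sna, /na)
·← ok
·→ scribe(/na/snicrap_, sanozu)
·← created
·→ roster()
·← []

Answer: {grul=tajab, na/, na/snicrap_=sanozu}


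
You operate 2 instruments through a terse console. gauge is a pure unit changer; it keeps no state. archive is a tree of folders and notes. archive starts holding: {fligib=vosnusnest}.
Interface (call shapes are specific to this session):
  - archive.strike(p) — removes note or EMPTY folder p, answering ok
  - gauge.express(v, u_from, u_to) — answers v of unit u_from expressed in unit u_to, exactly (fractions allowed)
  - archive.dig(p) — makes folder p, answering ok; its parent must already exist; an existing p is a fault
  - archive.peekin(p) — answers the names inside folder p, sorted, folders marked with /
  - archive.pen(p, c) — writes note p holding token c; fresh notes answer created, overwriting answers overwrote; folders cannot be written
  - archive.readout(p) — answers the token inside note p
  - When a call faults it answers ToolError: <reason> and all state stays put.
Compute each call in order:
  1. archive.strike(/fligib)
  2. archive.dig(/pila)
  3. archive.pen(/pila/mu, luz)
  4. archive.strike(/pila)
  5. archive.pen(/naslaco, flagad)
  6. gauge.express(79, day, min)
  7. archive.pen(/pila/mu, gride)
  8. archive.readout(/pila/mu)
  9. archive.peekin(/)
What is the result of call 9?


>> archive.strike(p: /fligib)
<< ok
>> archive.dig(p: /pila)
<< ok
>> archive.pen(p: /pila/mu, c: luz)
<< created
>> archive.strike(p: /pila)
<< ToolError: not empty
>> archive.pen(p: /naslaco, c: flagad)
<< created
>> gauge.express(v: 79, u_from: day, u_to: min)
<< 113760
>> archive.pen(p: /pila/mu, c: gride)
<< overwrote
>> archive.readout(p: /pila/mu)
<< gride
>> archive.peekin(p: /)
<< [naslaco, pila/]

Answer: [naslaco, pila/]


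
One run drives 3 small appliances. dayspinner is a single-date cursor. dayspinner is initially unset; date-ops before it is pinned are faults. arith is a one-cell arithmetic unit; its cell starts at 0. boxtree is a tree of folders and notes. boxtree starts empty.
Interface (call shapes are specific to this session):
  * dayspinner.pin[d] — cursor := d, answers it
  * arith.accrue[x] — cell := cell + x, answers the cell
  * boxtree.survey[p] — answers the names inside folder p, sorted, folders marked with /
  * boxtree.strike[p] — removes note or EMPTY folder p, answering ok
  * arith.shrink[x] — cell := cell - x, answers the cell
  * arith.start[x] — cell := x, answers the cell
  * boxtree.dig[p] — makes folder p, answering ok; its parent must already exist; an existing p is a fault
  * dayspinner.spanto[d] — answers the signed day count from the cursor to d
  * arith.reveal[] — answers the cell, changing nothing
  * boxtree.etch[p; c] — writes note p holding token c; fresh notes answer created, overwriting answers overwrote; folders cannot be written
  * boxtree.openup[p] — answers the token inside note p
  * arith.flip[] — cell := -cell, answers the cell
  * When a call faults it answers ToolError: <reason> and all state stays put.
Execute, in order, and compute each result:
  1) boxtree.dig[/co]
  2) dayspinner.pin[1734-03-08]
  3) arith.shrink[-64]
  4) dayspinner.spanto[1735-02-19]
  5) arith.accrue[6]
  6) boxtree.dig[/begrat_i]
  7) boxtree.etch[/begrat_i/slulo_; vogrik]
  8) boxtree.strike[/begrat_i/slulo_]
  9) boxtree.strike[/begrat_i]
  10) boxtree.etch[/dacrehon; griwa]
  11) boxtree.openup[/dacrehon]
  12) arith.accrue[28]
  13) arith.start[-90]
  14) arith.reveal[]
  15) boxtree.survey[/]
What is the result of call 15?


> boxtree.dig /co
  ok
> dayspinner.pin 1734-03-08
  1734-03-08
> arith.shrink -64
  64
> dayspinner.spanto 1735-02-19
  348
> arith.accrue 6
  70
> boxtree.dig /begrat_i
  ok
> boxtree.etch /begrat_i/slulo_ vogrik
  created
> boxtree.strike /begrat_i/slulo_
  ok
> boxtree.strike /begrat_i
  ok
> boxtree.etch /dacrehon griwa
  created
> boxtree.openup /dacrehon
  griwa
> arith.accrue 28
  98
> arith.start -90
  -90
> arith.reveal
  -90
> boxtree.survey /
  [co/, dacrehon]

Answer: [co/, dacrehon]


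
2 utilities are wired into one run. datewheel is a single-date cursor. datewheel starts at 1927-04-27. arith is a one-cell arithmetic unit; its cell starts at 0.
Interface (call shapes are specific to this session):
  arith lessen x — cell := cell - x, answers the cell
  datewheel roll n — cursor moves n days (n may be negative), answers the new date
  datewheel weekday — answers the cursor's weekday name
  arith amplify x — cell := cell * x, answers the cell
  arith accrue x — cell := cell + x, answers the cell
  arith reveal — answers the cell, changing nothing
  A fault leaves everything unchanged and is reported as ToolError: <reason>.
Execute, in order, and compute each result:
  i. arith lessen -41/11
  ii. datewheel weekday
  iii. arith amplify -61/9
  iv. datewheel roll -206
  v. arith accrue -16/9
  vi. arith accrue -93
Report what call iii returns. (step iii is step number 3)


Answer: -2501/99

Derivation:
;; arith lessen(x→-41/11) -> 41/11
;; datewheel weekday() -> Wednesday
;; arith amplify(x→-61/9) -> -2501/99
;; datewheel roll(n→-206) -> 1926-10-03
;; arith accrue(x→-16/9) -> -2677/99
;; arith accrue(x→-93) -> -11884/99


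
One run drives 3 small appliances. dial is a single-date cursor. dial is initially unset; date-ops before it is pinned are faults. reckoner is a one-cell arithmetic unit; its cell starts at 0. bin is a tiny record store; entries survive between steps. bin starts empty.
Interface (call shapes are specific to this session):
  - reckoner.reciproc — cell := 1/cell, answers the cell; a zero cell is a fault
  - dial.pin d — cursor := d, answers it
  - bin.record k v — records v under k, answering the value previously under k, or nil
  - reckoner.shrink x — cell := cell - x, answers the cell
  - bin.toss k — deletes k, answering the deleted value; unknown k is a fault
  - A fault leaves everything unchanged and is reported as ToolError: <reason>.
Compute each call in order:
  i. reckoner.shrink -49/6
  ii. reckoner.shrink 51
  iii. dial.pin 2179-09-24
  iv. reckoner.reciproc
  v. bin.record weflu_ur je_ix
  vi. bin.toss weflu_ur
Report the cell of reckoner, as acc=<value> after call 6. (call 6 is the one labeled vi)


[in] reckoner.shrink x: -49/6
= 49/6
[in] reckoner.shrink x: 51
= -257/6
[in] dial.pin d: 2179-09-24
= 2179-09-24
[in] reckoner.reciproc
= -6/257
[in] bin.record k: weflu_ur v: je_ix
= nil
[in] bin.toss k: weflu_ur
= je_ix

Answer: acc=-6/257


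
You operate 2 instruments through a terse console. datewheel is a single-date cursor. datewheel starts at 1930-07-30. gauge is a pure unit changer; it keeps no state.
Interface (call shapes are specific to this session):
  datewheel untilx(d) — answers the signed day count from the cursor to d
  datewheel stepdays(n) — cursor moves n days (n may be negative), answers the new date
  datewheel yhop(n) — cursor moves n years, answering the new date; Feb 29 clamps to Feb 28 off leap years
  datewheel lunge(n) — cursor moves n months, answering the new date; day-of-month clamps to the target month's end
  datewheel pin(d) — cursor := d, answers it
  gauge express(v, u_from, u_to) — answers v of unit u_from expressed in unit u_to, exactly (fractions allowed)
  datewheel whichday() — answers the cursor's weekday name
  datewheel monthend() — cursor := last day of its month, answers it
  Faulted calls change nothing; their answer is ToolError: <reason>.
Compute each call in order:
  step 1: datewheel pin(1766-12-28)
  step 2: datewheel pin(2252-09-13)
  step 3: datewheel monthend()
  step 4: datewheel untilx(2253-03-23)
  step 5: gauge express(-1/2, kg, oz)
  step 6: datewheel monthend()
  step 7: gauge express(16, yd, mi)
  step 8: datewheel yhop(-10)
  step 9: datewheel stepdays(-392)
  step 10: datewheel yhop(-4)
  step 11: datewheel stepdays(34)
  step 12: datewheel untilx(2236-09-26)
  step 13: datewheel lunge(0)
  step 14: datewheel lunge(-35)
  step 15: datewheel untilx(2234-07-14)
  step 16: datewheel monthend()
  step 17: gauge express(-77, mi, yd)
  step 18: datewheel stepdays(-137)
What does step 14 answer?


·→ datewheel pin(d: 1766-12-28)
·← 1766-12-28
·→ datewheel pin(d: 2252-09-13)
·← 2252-09-13
·→ datewheel monthend()
·← 2252-09-30
·→ datewheel untilx(d: 2253-03-23)
·← 174
·→ gauge express(v: -1/2, u_from: kg, u_to: oz)
·← -800000000/45359237
·→ datewheel monthend()
·← 2252-09-30
·→ gauge express(v: 16, u_from: yd, u_to: mi)
·← 1/110
·→ datewheel yhop(n: -10)
·← 2242-09-30
·→ datewheel stepdays(n: -392)
·← 2241-09-03
·→ datewheel yhop(n: -4)
·← 2237-09-03
·→ datewheel stepdays(n: 34)
·← 2237-10-07
·→ datewheel untilx(d: 2236-09-26)
·← -376
·→ datewheel lunge(n: 0)
·← 2237-10-07
·→ datewheel lunge(n: -35)
·← 2234-11-07
·→ datewheel untilx(d: 2234-07-14)
·← -116
·→ datewheel monthend()
·← 2234-11-30
·→ gauge express(v: -77, u_from: mi, u_to: yd)
·← -135520
·→ datewheel stepdays(n: -137)
·← 2234-07-16

Answer: 2234-11-07


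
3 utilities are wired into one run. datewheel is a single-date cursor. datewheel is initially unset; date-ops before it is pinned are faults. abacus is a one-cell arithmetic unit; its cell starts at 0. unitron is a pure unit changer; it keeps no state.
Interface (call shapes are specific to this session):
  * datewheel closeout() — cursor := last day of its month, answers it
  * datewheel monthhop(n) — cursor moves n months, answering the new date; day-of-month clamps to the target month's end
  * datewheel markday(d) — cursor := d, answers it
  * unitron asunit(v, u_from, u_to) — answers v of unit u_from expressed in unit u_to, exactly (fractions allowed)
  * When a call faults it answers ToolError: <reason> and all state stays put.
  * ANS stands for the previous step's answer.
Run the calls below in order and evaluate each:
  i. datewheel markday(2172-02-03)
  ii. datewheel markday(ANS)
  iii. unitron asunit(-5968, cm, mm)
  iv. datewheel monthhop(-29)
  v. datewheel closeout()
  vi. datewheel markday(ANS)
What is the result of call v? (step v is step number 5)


·→ datewheel markday(d→2172-02-03)
·← 2172-02-03
·→ datewheel markday(d→ANS)
·← 2172-02-03
·→ unitron asunit(v→-5968, u_from→cm, u_to→mm)
·← -59680
·→ datewheel monthhop(n→-29)
·← 2169-09-03
·→ datewheel closeout()
·← 2169-09-30
·→ datewheel markday(d→ANS)
·← 2169-09-30

Answer: 2169-09-30


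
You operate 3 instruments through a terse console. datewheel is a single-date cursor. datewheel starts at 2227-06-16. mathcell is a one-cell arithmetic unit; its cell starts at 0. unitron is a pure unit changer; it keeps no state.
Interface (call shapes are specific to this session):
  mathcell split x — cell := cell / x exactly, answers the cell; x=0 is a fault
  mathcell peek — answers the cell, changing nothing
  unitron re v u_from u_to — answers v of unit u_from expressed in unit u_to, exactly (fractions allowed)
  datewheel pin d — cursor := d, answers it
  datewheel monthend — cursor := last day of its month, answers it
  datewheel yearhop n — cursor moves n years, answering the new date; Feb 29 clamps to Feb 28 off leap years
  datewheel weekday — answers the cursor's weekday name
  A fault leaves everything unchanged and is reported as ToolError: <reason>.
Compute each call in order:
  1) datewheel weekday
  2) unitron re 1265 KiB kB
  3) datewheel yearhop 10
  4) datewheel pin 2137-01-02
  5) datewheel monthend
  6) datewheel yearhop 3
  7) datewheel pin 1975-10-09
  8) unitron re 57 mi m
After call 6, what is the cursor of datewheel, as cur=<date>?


Answer: cur=2140-01-31

Derivation:
Act: datewheel weekday[]
Obs: Saturday
Act: unitron re[v→1265; u_from→KiB; u_to→kB]
Obs: 32384/25
Act: datewheel yearhop[n→10]
Obs: 2237-06-16
Act: datewheel pin[d→2137-01-02]
Obs: 2137-01-02
Act: datewheel monthend[]
Obs: 2137-01-31
Act: datewheel yearhop[n→3]
Obs: 2140-01-31
Act: datewheel pin[d→1975-10-09]
Obs: 1975-10-09
Act: unitron re[v→57; u_from→mi; u_to→m]
Obs: 11466576/125


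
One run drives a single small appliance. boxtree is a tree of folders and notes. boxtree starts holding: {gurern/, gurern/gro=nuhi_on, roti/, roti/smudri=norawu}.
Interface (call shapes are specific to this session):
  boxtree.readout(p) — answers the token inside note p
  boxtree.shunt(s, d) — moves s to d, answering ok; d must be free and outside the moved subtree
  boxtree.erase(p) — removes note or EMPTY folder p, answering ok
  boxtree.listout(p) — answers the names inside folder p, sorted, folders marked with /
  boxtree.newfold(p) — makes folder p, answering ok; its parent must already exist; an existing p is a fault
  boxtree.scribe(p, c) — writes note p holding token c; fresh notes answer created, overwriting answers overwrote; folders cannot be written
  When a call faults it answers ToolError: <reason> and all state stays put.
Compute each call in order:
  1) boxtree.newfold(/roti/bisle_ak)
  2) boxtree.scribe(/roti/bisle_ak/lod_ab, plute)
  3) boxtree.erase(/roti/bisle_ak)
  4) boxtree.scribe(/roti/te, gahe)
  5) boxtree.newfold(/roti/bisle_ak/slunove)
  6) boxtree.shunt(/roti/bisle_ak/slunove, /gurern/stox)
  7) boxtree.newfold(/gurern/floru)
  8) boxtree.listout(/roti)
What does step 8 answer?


Answer: [bisle_ak/, smudri, te]

Derivation:
[in] boxtree.newfold p=/roti/bisle_ak
= ok
[in] boxtree.scribe p=/roti/bisle_ak/lod_ab c=plute
= created
[in] boxtree.erase p=/roti/bisle_ak
= ToolError: not empty
[in] boxtree.scribe p=/roti/te c=gahe
= created
[in] boxtree.newfold p=/roti/bisle_ak/slunove
= ok
[in] boxtree.shunt s=/roti/bisle_ak/slunove d=/gurern/stox
= ok
[in] boxtree.newfold p=/gurern/floru
= ok
[in] boxtree.listout p=/roti
= [bisle_ak/, smudri, te]


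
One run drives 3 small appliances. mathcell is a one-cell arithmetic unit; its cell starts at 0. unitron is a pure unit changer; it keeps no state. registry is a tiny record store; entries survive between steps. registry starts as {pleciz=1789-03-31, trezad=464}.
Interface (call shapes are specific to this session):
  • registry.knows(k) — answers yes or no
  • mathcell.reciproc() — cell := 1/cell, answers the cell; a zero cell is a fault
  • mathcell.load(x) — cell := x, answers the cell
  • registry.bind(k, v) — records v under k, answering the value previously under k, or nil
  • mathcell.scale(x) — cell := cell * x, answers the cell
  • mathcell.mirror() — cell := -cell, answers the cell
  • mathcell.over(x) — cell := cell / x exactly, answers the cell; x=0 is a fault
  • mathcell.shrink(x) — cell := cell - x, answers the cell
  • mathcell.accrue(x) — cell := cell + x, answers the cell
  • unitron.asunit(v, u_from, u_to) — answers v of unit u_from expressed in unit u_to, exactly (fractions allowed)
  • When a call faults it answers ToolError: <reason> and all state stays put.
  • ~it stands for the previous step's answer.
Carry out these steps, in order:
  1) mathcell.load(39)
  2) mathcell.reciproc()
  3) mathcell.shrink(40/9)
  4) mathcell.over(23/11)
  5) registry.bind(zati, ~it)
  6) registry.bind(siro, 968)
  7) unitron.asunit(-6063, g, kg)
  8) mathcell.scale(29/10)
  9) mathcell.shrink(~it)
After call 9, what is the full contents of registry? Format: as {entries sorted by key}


I use mathcell.load on x→39: 39.
Using mathcell.reciproc, and observe 1/39.
Invoking mathcell.shrink on x→40/9, → -517/117.
Now I run mathcell.over on x→23/11: -5687/2691.
Using registry.bind on k→zati, v→~it, and observe nil.
Invoking registry.bind on k→siro, v→968: nil.
Calling unitron.asunit on v→-6063, u_from→g, u_to→kg, giving -6063/1000.
I try mathcell.scale on x→29/10, and get -164923/26910.
I invoke mathcell.shrink on x→~it, yielding 0.

Answer: {pleciz=1789-03-31, siro=968, trezad=464, zati=-5687/2691}


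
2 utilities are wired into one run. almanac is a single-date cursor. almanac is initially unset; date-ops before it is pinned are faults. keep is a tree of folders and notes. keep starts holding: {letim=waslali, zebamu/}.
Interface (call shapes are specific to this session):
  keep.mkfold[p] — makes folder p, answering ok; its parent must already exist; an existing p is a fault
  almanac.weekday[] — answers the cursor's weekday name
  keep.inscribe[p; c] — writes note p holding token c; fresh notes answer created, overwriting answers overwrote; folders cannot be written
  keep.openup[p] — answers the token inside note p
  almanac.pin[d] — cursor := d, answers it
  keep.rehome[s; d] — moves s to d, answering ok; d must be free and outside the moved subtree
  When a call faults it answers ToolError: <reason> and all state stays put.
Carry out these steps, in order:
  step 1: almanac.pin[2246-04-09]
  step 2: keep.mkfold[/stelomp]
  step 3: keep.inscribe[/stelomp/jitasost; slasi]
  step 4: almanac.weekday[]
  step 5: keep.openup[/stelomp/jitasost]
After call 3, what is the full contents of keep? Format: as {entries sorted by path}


~$ pin 2246-04-09
[out] 2246-04-09
~$ mkfold /stelomp
[out] ok
~$ inscribe /stelomp/jitasost slasi
[out] created
~$ weekday
[out] Thursday
~$ openup /stelomp/jitasost
[out] slasi

Answer: {letim=waslali, stelomp/, stelomp/jitasost=slasi, zebamu/}


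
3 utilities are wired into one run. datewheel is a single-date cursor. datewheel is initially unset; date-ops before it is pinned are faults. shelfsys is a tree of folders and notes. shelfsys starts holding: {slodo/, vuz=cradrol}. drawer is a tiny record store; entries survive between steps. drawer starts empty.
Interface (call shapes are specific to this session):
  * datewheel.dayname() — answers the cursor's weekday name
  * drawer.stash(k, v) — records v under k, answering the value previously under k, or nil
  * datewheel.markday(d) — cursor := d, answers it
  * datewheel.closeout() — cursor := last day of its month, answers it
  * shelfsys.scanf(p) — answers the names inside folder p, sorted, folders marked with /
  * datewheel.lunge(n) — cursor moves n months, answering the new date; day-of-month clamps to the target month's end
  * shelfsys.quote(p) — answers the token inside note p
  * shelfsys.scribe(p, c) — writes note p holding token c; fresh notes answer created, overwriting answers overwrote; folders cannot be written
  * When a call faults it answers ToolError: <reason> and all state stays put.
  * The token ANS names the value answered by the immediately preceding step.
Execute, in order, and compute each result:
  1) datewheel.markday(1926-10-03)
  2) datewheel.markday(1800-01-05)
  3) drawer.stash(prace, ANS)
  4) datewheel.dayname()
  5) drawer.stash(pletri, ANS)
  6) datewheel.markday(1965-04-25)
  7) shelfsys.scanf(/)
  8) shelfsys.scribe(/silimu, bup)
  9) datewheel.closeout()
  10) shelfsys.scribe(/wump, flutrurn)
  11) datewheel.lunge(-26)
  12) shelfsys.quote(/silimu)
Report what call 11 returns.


→ markday(d→1926-10-03)
← 1926-10-03
→ markday(d→1800-01-05)
← 1800-01-05
→ stash(k→prace, v→ANS)
← nil
→ dayname()
← Sunday
→ stash(k→pletri, v→ANS)
← nil
→ markday(d→1965-04-25)
← 1965-04-25
→ scanf(p→/)
← [slodo/, vuz]
→ scribe(p→/silimu, c→bup)
← created
→ closeout()
← 1965-04-30
→ scribe(p→/wump, c→flutrurn)
← created
→ lunge(n→-26)
← 1963-02-28
→ quote(p→/silimu)
← bup

Answer: 1963-02-28


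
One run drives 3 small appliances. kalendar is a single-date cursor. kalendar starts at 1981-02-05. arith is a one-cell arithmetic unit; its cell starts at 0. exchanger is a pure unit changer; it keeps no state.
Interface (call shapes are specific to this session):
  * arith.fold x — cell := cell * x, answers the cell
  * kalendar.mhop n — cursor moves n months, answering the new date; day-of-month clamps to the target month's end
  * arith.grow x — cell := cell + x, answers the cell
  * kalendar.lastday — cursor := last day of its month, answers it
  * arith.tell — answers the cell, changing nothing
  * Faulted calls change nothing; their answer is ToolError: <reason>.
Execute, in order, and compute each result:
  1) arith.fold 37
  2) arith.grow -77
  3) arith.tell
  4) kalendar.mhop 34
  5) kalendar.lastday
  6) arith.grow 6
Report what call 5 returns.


CALL arith.fold[x: 37]
RET  0
CALL arith.grow[x: -77]
RET  -77
CALL arith.tell[]
RET  -77
CALL kalendar.mhop[n: 34]
RET  1983-12-05
CALL kalendar.lastday[]
RET  1983-12-31
CALL arith.grow[x: 6]
RET  -71

Answer: 1983-12-31


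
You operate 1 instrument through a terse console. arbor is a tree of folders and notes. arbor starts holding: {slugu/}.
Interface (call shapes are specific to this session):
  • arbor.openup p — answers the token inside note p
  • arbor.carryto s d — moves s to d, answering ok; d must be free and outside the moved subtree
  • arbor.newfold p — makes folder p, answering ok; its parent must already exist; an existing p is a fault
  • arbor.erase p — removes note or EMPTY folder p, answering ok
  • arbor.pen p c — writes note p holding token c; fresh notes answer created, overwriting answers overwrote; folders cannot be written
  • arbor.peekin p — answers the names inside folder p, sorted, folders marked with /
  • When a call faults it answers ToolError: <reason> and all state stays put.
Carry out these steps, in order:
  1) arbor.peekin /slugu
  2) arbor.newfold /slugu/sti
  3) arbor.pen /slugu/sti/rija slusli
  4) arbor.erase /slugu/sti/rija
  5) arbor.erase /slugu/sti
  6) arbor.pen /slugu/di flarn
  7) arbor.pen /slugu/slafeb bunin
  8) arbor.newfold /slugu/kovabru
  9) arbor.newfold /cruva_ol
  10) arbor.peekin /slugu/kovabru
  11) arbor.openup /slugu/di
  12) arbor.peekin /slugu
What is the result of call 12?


Answer: [di, kovabru/, slafeb]

Derivation:
CALL arbor.peekin[p: /slugu]
RET  []
CALL arbor.newfold[p: /slugu/sti]
RET  ok
CALL arbor.pen[p: /slugu/sti/rija; c: slusli]
RET  created
CALL arbor.erase[p: /slugu/sti/rija]
RET  ok
CALL arbor.erase[p: /slugu/sti]
RET  ok
CALL arbor.pen[p: /slugu/di; c: flarn]
RET  created
CALL arbor.pen[p: /slugu/slafeb; c: bunin]
RET  created
CALL arbor.newfold[p: /slugu/kovabru]
RET  ok
CALL arbor.newfold[p: /cruva_ol]
RET  ok
CALL arbor.peekin[p: /slugu/kovabru]
RET  []
CALL arbor.openup[p: /slugu/di]
RET  flarn
CALL arbor.peekin[p: /slugu]
RET  [di, kovabru/, slafeb]


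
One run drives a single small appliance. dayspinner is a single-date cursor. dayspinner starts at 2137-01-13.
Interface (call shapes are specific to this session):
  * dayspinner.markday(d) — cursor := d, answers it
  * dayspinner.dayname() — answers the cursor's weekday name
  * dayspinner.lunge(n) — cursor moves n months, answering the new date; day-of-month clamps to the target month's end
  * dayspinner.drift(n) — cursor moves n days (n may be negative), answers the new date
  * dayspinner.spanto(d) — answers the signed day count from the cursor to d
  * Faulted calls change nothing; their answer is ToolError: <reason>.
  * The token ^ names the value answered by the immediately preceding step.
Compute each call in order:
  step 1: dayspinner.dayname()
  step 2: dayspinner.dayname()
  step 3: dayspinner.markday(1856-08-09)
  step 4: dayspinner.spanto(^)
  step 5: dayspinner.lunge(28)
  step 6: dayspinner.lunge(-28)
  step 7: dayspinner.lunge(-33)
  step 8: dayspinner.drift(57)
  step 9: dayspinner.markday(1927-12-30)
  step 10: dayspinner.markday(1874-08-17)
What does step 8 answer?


Answer: 1854-01-05

Derivation:
Using dayspinner.dayname, which returns Sunday.
I invoke dayspinner.dayname(), → Sunday.
Calling dayspinner.markday on d: 1856-08-09, giving 1856-08-09.
I use dayspinner.spanto on d: ^, which returns 0.
Invoking dayspinner.lunge on n: 28, — result: 1858-12-09.
I run dayspinner.lunge on n: -28, and see 1856-08-09.
Then dayspinner.lunge on n: -33, → 1853-11-09.
Next I call dayspinner.drift on n: 57, and observe 1854-01-05.
I invoke dayspinner.markday on d: 1927-12-30, and observe 1927-12-30.
Then dayspinner.markday on d: 1874-08-17, and observe 1874-08-17.


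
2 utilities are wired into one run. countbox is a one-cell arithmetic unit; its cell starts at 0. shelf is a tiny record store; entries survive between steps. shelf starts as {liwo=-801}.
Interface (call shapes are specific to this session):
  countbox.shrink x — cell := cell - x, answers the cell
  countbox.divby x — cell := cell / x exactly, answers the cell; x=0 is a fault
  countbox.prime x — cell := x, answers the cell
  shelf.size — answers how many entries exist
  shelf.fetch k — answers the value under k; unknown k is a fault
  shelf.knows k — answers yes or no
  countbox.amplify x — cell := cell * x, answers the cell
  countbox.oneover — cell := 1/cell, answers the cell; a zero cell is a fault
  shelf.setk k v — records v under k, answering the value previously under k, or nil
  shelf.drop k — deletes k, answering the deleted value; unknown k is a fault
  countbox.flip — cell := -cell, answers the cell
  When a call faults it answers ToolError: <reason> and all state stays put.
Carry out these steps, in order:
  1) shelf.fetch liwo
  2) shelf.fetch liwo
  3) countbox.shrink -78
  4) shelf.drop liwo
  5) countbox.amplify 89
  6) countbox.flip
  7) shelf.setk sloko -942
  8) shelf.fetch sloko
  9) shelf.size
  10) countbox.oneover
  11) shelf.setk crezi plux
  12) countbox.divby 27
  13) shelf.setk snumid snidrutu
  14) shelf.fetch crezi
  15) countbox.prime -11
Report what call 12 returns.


Answer: -1/187434

Derivation:
-> shelf.fetch(k='liwo')
<- -801
-> shelf.fetch(k='liwo')
<- -801
-> countbox.shrink(x='-78')
<- 78
-> shelf.drop(k='liwo')
<- -801
-> countbox.amplify(x='89')
<- 6942
-> countbox.flip()
<- -6942
-> shelf.setk(k='sloko', v='-942')
<- nil
-> shelf.fetch(k='sloko')
<- -942
-> shelf.size()
<- 1
-> countbox.oneover()
<- -1/6942
-> shelf.setk(k='crezi', v='plux')
<- nil
-> countbox.divby(x='27')
<- -1/187434
-> shelf.setk(k='snumid', v='snidrutu')
<- nil
-> shelf.fetch(k='crezi')
<- plux
-> countbox.prime(x='-11')
<- -11


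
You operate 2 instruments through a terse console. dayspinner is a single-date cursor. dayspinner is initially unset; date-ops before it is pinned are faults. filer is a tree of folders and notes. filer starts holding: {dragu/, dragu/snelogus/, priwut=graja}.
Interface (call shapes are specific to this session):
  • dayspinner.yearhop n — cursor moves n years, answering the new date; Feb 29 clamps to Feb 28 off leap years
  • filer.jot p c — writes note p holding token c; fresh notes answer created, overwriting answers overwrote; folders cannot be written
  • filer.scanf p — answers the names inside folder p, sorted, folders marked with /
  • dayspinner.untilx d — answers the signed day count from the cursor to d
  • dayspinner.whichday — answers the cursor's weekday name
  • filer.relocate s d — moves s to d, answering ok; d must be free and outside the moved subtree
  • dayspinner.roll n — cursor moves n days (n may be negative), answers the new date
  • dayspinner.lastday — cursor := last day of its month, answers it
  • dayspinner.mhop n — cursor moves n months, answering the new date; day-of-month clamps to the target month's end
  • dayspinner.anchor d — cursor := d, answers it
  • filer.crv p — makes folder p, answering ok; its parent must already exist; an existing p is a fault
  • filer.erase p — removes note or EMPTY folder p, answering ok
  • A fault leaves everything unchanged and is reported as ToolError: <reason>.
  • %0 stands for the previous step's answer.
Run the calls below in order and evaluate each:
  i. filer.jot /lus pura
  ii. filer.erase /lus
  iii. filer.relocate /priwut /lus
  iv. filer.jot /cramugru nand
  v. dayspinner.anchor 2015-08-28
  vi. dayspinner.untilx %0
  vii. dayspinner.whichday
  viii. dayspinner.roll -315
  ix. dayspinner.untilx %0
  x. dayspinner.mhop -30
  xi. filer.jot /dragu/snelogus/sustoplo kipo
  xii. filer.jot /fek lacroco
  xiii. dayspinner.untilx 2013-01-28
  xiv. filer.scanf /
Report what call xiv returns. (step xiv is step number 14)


Answer: [cramugru, dragu/, fek, lus]

Derivation:
>> jot(/lus, pura)
<< created
>> erase(/lus)
<< ok
>> relocate(/priwut, /lus)
<< ok
>> jot(/cramugru, nand)
<< created
>> anchor(2015-08-28)
<< 2015-08-28
>> untilx(%0)
<< 0
>> whichday()
<< Friday
>> roll(-315)
<< 2014-10-17
>> untilx(%0)
<< 0
>> mhop(-30)
<< 2012-04-17
>> jot(/dragu/snelogus/sustoplo, kipo)
<< created
>> jot(/fek, lacroco)
<< created
>> untilx(2013-01-28)
<< 286
>> scanf(/)
<< [cramugru, dragu/, fek, lus]


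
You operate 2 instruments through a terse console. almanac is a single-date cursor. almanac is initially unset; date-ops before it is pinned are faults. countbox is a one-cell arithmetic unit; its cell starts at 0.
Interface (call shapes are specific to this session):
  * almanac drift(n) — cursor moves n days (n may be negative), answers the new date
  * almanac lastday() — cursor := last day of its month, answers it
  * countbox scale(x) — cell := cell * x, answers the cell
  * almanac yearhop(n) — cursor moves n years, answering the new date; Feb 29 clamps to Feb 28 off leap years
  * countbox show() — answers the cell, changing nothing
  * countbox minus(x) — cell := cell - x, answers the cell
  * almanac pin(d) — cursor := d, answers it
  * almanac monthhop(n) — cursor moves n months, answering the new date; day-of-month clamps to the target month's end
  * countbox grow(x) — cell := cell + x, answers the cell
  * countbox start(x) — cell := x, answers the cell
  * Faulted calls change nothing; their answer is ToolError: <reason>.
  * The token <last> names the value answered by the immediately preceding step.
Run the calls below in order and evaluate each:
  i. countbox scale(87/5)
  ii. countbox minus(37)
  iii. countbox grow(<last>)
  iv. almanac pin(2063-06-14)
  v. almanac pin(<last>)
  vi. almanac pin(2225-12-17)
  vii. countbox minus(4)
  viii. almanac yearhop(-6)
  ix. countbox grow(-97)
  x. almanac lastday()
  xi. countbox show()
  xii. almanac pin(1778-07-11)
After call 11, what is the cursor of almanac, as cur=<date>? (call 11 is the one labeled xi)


-- 1. countbox scale(x=87/5) ~> 0
-- 2. countbox minus(x=37) ~> -37
-- 3. countbox grow(x=<last>) ~> -74
-- 4. almanac pin(d=2063-06-14) ~> 2063-06-14
-- 5. almanac pin(d=<last>) ~> 2063-06-14
-- 6. almanac pin(d=2225-12-17) ~> 2225-12-17
-- 7. countbox minus(x=4) ~> -78
-- 8. almanac yearhop(n=-6) ~> 2219-12-17
-- 9. countbox grow(x=-97) ~> -175
-- 10. almanac lastday() ~> 2219-12-31
-- 11. countbox show() ~> -175
-- 12. almanac pin(d=1778-07-11) ~> 1778-07-11

Answer: cur=2219-12-31
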